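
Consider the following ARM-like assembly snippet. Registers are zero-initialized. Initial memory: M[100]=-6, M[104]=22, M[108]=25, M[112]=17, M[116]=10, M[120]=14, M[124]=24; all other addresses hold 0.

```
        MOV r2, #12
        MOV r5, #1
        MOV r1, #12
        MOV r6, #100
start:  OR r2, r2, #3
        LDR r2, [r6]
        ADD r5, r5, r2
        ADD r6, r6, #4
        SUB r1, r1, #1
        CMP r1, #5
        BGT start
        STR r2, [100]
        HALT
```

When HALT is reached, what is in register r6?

after MOV r2, #12: r2=12
after MOV r5, #1: r5=1
after MOV r1, #12: r1=12
after MOV r6, #100: r6=100
after OR r2, r2, #3: r2=12|3=15
after LDR r2, [r6]: r2=M[100]=-6
after ADD r5, r5, r2: r5=1+(-6)=-5
after ADD r6, r6, #4: r6=100+4=104
after SUB r1, r1, #1: r1=12-1=11
CMP r1, #5  (cmp 11,5)
BGT start: taken
after OR r2, r2, #3: r2=(-6)|3=-5
after LDR r2, [r6]: r2=M[104]=22
after ADD r5, r5, r2: r5=(-5)+22=17
after ADD r6, r6, #4: r6=104+4=108
after SUB r1, r1, #1: r1=11-1=10
CMP r1, #5  (cmp 10,5)
BGT start: taken
after OR r2, r2, #3: r2=22|3=23
after LDR r2, [r6]: r2=M[108]=25
after ADD r5, r5, r2: r5=17+25=42
after ADD r6, r6, #4: r6=108+4=112
after SUB r1, r1, #1: r1=10-1=9
CMP r1, #5  (cmp 9,5)
BGT start: taken
after OR r2, r2, #3: r2=25|3=27
after LDR r2, [r6]: r2=M[112]=17
after ADD r5, r5, r2: r5=42+17=59
after ADD r6, r6, #4: r6=112+4=116
after SUB r1, r1, #1: r1=9-1=8
CMP r1, #5  (cmp 8,5)
BGT start: taken
after OR r2, r2, #3: r2=17|3=19
after LDR r2, [r6]: r2=M[116]=10
after ADD r5, r5, r2: r5=59+10=69
after ADD r6, r6, #4: r6=116+4=120
after SUB r1, r1, #1: r1=8-1=7
CMP r1, #5  (cmp 7,5)
BGT start: taken
after OR r2, r2, #3: r2=10|3=11
after LDR r2, [r6]: r2=M[120]=14
after ADD r5, r5, r2: r5=69+14=83
after ADD r6, r6, #4: r6=120+4=124
after SUB r1, r1, #1: r1=7-1=6
CMP r1, #5  (cmp 6,5)
BGT start: taken
after OR r2, r2, #3: r2=14|3=15
after LDR r2, [r6]: r2=M[124]=24
after ADD r5, r5, r2: r5=83+24=107
after ADD r6, r6, #4: r6=124+4=128
after SUB r1, r1, #1: r1=6-1=5
CMP r1, #5  (cmp 5,5)
BGT start: not taken
STR r2, [100] → M[100]=24
halt.

128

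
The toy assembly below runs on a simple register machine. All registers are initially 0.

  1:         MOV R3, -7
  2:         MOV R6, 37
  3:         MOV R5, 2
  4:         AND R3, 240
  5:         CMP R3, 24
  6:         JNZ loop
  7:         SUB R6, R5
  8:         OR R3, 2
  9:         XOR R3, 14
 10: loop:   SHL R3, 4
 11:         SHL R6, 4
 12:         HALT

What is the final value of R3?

after MOV R3, -7: R3=-7
after MOV R6, 37: R6=37
after MOV R5, 2: R5=2
after AND R3, 240: R3=(-7)&240=240
CMP R3, 24  (cmp 240,24)
JNZ loop: taken
after SHL R3, 4: R3=240<<4=3840
after SHL R6, 4: R6=37<<4=592
halt.

3840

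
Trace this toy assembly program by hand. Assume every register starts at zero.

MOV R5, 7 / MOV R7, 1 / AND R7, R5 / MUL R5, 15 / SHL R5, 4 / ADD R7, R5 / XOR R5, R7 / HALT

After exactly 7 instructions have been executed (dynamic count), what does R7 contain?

MOV R5, 7 → R5=7
MOV R7, 1 → R7=1
AND R7, R5 → R7=1&7=1
MUL R5, 15 → R5=7*15=105
SHL R5, 4 → R5=105<<4=1680
ADD R7, R5 → R7=1+1680=1681
XOR R5, R7 → R5=1680^1681=1
After step 7: R7 = 1681.

1681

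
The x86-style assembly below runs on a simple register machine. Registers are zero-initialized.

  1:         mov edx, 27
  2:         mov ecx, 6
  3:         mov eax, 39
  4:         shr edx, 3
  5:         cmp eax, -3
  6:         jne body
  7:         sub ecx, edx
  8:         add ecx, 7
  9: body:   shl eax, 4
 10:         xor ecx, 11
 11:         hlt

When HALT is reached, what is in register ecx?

after mov edx, 27: edx=27
after mov ecx, 6: ecx=6
after mov eax, 39: eax=39
after shr edx, 3: edx=27>>3=3
cmp eax, -3  (cmp 39,-3)
jne body: taken
after shl eax, 4: eax=39<<4=624
after xor ecx, 11: ecx=6^11=13
halt.

13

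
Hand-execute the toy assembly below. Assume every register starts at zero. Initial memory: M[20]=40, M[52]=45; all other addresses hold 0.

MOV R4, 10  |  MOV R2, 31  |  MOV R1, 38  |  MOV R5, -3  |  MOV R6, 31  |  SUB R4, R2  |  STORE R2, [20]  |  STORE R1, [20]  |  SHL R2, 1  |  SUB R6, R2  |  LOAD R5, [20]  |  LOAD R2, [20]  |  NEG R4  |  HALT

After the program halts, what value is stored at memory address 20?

R4=10
R2=31
R1=38
R5=-3
R6=31
R4=10-31=-21
STORE R2, [20] → M[20]=31
STORE R1, [20] → M[20]=38
R2=31<<1=62
R6=31-62=-31
R5=M[20]=38
R2=M[20]=38
R4=-(-21)=21
halt.

38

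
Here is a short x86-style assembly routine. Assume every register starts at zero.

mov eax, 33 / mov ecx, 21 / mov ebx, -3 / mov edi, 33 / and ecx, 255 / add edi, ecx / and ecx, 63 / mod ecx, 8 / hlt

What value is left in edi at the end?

mov eax, 33 → eax=33
mov ecx, 21 → ecx=21
mov ebx, -3 → ebx=-3
mov edi, 33 → edi=33
and ecx, 255 → ecx=21&255=21
add edi, ecx → edi=33+21=54
and ecx, 63 → ecx=21&63=21
mod ecx, 8 → ecx=21%8=5
halt.

54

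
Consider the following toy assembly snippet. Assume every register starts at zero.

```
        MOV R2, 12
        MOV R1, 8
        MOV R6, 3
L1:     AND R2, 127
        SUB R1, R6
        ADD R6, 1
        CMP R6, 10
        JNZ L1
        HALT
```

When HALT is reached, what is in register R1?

after MOV R2, 12: R2=12
after MOV R1, 8: R1=8
after MOV R6, 3: R6=3
after AND R2, 127: R2=12&127=12
after SUB R1, R6: R1=8-3=5
after ADD R6, 1: R6=3+1=4
CMP R6, 10  (cmp 4,10)
JNZ L1: taken
after AND R2, 127: R2=12&127=12
after SUB R1, R6: R1=5-4=1
after ADD R6, 1: R6=4+1=5
CMP R6, 10  (cmp 5,10)
JNZ L1: taken
after AND R2, 127: R2=12&127=12
after SUB R1, R6: R1=1-5=-4
after ADD R6, 1: R6=5+1=6
CMP R6, 10  (cmp 6,10)
JNZ L1: taken
after AND R2, 127: R2=12&127=12
after SUB R1, R6: R1=(-4)-6=-10
after ADD R6, 1: R6=6+1=7
CMP R6, 10  (cmp 7,10)
JNZ L1: taken
after AND R2, 127: R2=12&127=12
after SUB R1, R6: R1=(-10)-7=-17
after ADD R6, 1: R6=7+1=8
CMP R6, 10  (cmp 8,10)
JNZ L1: taken
after AND R2, 127: R2=12&127=12
after SUB R1, R6: R1=(-17)-8=-25
after ADD R6, 1: R6=8+1=9
CMP R6, 10  (cmp 9,10)
JNZ L1: taken
after AND R2, 127: R2=12&127=12
after SUB R1, R6: R1=(-25)-9=-34
after ADD R6, 1: R6=9+1=10
CMP R6, 10  (cmp 10,10)
JNZ L1: not taken
halt.

-34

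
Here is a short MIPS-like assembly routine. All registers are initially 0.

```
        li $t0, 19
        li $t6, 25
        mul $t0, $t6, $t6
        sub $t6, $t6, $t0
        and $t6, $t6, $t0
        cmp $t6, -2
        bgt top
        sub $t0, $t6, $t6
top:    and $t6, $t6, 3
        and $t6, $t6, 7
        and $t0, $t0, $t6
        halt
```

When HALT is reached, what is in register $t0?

li $t0, 19 → $t0=19
li $t6, 25 → $t6=25
mul $t0, $t6, $t6 → $t0=25*25=625
sub $t6, $t6, $t0 → $t6=25-625=-600
and $t6, $t6, $t0 → $t6=(-600)&625=32
cmp $t6, -2  (cmp 32,-2)
bgt top: taken
and $t6, $t6, 3 → $t6=32&3=0
and $t6, $t6, 7 → $t6=0&7=0
and $t0, $t0, $t6 → $t0=625&0=0
halt.

0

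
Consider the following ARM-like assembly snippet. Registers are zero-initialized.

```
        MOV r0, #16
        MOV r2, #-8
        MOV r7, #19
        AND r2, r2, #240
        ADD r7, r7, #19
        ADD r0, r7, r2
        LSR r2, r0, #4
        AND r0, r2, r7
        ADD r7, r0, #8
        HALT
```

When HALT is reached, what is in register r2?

r0=16
r2=-8
r7=19
r2=(-8)&240=240
r7=19+19=38
r0=38+240=278
r2=278>>4=17
r0=17&38=0
r7=0+8=8
halt.

17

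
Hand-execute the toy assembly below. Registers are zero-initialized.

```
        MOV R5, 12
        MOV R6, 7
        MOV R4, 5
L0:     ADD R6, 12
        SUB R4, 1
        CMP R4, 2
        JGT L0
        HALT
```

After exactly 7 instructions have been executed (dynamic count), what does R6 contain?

MOV R5, 12 → R5=12
MOV R6, 7 → R6=7
MOV R4, 5 → R4=5
ADD R6, 12 → R6=7+12=19
SUB R4, 1 → R4=5-1=4
CMP R4, 2  (cmp 4,2)
JGT L0: taken
After step 7: R6 = 19.

19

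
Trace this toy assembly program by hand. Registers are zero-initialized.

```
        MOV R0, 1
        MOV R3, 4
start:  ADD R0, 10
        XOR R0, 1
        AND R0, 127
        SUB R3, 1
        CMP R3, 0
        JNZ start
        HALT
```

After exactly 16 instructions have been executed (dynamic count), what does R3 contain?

R0=1
R3=4
R0=1+10=11
R0=11^1=10
R0=10&127=10
R3=4-1=3
CMP R3, 0  (cmp 3,0)
JNZ start: taken
R0=10+10=20
R0=20^1=21
R0=21&127=21
R3=3-1=2
CMP R3, 0  (cmp 2,0)
JNZ start: taken
R0=21+10=31
R0=31^1=30
After step 16: R3 = 2.

2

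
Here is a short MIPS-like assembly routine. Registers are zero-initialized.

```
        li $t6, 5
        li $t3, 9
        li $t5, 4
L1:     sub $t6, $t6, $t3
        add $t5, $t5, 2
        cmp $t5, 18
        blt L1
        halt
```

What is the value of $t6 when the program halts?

li $t6, 5 → $t6=5
li $t3, 9 → $t3=9
li $t5, 4 → $t5=4
sub $t6, $t6, $t3 → $t6=5-9=-4
add $t5, $t5, 2 → $t5=4+2=6
cmp $t5, 18  (cmp 6,18)
blt L1: taken
sub $t6, $t6, $t3 → $t6=(-4)-9=-13
add $t5, $t5, 2 → $t5=6+2=8
cmp $t5, 18  (cmp 8,18)
blt L1: taken
sub $t6, $t6, $t3 → $t6=(-13)-9=-22
add $t5, $t5, 2 → $t5=8+2=10
cmp $t5, 18  (cmp 10,18)
blt L1: taken
sub $t6, $t6, $t3 → $t6=(-22)-9=-31
add $t5, $t5, 2 → $t5=10+2=12
cmp $t5, 18  (cmp 12,18)
blt L1: taken
sub $t6, $t6, $t3 → $t6=(-31)-9=-40
add $t5, $t5, 2 → $t5=12+2=14
cmp $t5, 18  (cmp 14,18)
blt L1: taken
sub $t6, $t6, $t3 → $t6=(-40)-9=-49
add $t5, $t5, 2 → $t5=14+2=16
cmp $t5, 18  (cmp 16,18)
blt L1: taken
sub $t6, $t6, $t3 → $t6=(-49)-9=-58
add $t5, $t5, 2 → $t5=16+2=18
cmp $t5, 18  (cmp 18,18)
blt L1: not taken
halt.

-58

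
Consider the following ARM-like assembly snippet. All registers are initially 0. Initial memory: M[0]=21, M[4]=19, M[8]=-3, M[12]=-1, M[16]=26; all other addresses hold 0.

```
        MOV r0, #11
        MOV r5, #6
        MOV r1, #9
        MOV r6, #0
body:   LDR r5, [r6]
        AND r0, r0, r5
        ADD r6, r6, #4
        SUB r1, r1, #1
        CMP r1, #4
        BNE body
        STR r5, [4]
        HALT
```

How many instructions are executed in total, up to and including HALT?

after MOV r0, #11: r0=11
after MOV r5, #6: r5=6
after MOV r1, #9: r1=9
after MOV r6, #0: r6=0
after LDR r5, [r6]: r5=M[0]=21
after AND r0, r0, r5: r0=11&21=1
after ADD r6, r6, #4: r6=0+4=4
after SUB r1, r1, #1: r1=9-1=8
CMP r1, #4  (cmp 8,4)
BNE body: taken
after LDR r5, [r6]: r5=M[4]=19
after AND r0, r0, r5: r0=1&19=1
after ADD r6, r6, #4: r6=4+4=8
after SUB r1, r1, #1: r1=8-1=7
CMP r1, #4  (cmp 7,4)
BNE body: taken
after LDR r5, [r6]: r5=M[8]=-3
after AND r0, r0, r5: r0=1&(-3)=1
after ADD r6, r6, #4: r6=8+4=12
after SUB r1, r1, #1: r1=7-1=6
CMP r1, #4  (cmp 6,4)
BNE body: taken
after LDR r5, [r6]: r5=M[12]=-1
after AND r0, r0, r5: r0=1&(-1)=1
after ADD r6, r6, #4: r6=12+4=16
after SUB r1, r1, #1: r1=6-1=5
CMP r1, #4  (cmp 5,4)
BNE body: taken
after LDR r5, [r6]: r5=M[16]=26
after AND r0, r0, r5: r0=1&26=0
after ADD r6, r6, #4: r6=16+4=20
after SUB r1, r1, #1: r1=5-1=4
CMP r1, #4  (cmp 4,4)
BNE body: not taken
STR r5, [4] → M[4]=26
halt.
Total executed instructions: 36.

36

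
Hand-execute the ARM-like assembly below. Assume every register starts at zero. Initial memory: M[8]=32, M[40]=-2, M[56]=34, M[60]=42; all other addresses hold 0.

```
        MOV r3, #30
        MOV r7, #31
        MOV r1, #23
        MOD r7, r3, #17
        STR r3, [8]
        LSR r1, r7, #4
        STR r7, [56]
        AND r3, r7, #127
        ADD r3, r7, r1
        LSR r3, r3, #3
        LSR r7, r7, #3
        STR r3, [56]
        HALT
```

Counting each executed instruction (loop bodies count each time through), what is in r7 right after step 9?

after MOV r3, #30: r3=30
after MOV r7, #31: r7=31
after MOV r1, #23: r1=23
after MOD r7, r3, #17: r7=30%17=13
STR r3, [8] → M[8]=30
after LSR r1, r7, #4: r1=13>>4=0
STR r7, [56] → M[56]=13
after AND r3, r7, #127: r3=13&127=13
after ADD r3, r7, r1: r3=13+0=13
After step 9: r7 = 13.

13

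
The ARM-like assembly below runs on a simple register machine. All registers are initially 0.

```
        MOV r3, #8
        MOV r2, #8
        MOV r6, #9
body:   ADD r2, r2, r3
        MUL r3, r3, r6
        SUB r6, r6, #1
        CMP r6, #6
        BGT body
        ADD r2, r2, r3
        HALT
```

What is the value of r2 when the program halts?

after MOV r3, #8: r3=8
after MOV r2, #8: r2=8
after MOV r6, #9: r6=9
after ADD r2, r2, r3: r2=8+8=16
after MUL r3, r3, r6: r3=8*9=72
after SUB r6, r6, #1: r6=9-1=8
CMP r6, #6  (cmp 8,6)
BGT body: taken
after ADD r2, r2, r3: r2=16+72=88
after MUL r3, r3, r6: r3=72*8=576
after SUB r6, r6, #1: r6=8-1=7
CMP r6, #6  (cmp 7,6)
BGT body: taken
after ADD r2, r2, r3: r2=88+576=664
after MUL r3, r3, r6: r3=576*7=4032
after SUB r6, r6, #1: r6=7-1=6
CMP r6, #6  (cmp 6,6)
BGT body: not taken
after ADD r2, r2, r3: r2=664+4032=4696
halt.

4696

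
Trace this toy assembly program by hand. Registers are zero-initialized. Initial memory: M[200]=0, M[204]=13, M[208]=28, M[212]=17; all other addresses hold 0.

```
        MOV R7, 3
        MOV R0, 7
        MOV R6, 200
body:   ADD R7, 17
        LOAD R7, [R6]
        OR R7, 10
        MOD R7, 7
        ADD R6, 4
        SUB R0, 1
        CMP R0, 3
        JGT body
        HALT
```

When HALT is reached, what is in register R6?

MOV R7, 3 → R7=3
MOV R0, 7 → R0=7
MOV R6, 200 → R6=200
ADD R7, 17 → R7=3+17=20
LOAD R7, [R6] → R7=M[200]=0
OR R7, 10 → R7=0|10=10
MOD R7, 7 → R7=10%7=3
ADD R6, 4 → R6=200+4=204
SUB R0, 1 → R0=7-1=6
CMP R0, 3  (cmp 6,3)
JGT body: taken
ADD R7, 17 → R7=3+17=20
LOAD R7, [R6] → R7=M[204]=13
OR R7, 10 → R7=13|10=15
MOD R7, 7 → R7=15%7=1
ADD R6, 4 → R6=204+4=208
SUB R0, 1 → R0=6-1=5
CMP R0, 3  (cmp 5,3)
JGT body: taken
ADD R7, 17 → R7=1+17=18
LOAD R7, [R6] → R7=M[208]=28
OR R7, 10 → R7=28|10=30
MOD R7, 7 → R7=30%7=2
ADD R6, 4 → R6=208+4=212
SUB R0, 1 → R0=5-1=4
CMP R0, 3  (cmp 4,3)
JGT body: taken
ADD R7, 17 → R7=2+17=19
LOAD R7, [R6] → R7=M[212]=17
OR R7, 10 → R7=17|10=27
MOD R7, 7 → R7=27%7=6
ADD R6, 4 → R6=212+4=216
SUB R0, 1 → R0=4-1=3
CMP R0, 3  (cmp 3,3)
JGT body: not taken
halt.

216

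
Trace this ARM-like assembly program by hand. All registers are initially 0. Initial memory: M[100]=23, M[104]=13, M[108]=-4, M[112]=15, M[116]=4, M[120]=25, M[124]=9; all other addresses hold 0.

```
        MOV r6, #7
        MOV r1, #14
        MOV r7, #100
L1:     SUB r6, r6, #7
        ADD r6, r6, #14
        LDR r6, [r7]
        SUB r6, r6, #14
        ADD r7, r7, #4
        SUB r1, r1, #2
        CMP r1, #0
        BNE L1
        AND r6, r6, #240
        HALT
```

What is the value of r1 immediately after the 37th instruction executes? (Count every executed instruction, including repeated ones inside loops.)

r6=7
r1=14
r7=100
r6=7-7=0
r6=0+14=14
r6=M[100]=23
r6=23-14=9
r7=100+4=104
r1=14-2=12
CMP r1, #0  (cmp 12,0)
BNE L1: taken
r6=9-7=2
r6=2+14=16
r6=M[104]=13
r6=13-14=-1
r7=104+4=108
r1=12-2=10
CMP r1, #0  (cmp 10,0)
BNE L1: taken
r6=(-1)-7=-8
r6=(-8)+14=6
r6=M[108]=-4
r6=(-4)-14=-18
r7=108+4=112
r1=10-2=8
CMP r1, #0  (cmp 8,0)
BNE L1: taken
r6=(-18)-7=-25
r6=(-25)+14=-11
r6=M[112]=15
r6=15-14=1
r7=112+4=116
r1=8-2=6
CMP r1, #0  (cmp 6,0)
BNE L1: taken
r6=1-7=-6
r6=(-6)+14=8
After step 37: r1 = 6.

6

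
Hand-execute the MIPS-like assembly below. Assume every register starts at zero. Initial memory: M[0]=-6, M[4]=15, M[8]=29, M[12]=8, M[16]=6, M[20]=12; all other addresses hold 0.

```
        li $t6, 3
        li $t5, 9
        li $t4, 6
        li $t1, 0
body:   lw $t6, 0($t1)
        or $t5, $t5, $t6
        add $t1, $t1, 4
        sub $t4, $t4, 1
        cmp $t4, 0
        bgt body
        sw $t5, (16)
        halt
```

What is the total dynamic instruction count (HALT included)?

li $t6, 3 → $t6=3
li $t5, 9 → $t5=9
li $t4, 6 → $t4=6
li $t1, 0 → $t1=0
lw $t6, 0($t1) → $t6=M[0]=-6
or $t5, $t5, $t6 → $t5=9|(-6)=-5
add $t1, $t1, 4 → $t1=0+4=4
sub $t4, $t4, 1 → $t4=6-1=5
cmp $t4, 0  (cmp 5,0)
bgt body: taken
lw $t6, 0($t1) → $t6=M[4]=15
or $t5, $t5, $t6 → $t5=(-5)|15=-1
add $t1, $t1, 4 → $t1=4+4=8
sub $t4, $t4, 1 → $t4=5-1=4
cmp $t4, 0  (cmp 4,0)
bgt body: taken
lw $t6, 0($t1) → $t6=M[8]=29
or $t5, $t5, $t6 → $t5=(-1)|29=-1
add $t1, $t1, 4 → $t1=8+4=12
sub $t4, $t4, 1 → $t4=4-1=3
cmp $t4, 0  (cmp 3,0)
bgt body: taken
lw $t6, 0($t1) → $t6=M[12]=8
or $t5, $t5, $t6 → $t5=(-1)|8=-1
add $t1, $t1, 4 → $t1=12+4=16
sub $t4, $t4, 1 → $t4=3-1=2
cmp $t4, 0  (cmp 2,0)
bgt body: taken
lw $t6, 0($t1) → $t6=M[16]=6
or $t5, $t5, $t6 → $t5=(-1)|6=-1
add $t1, $t1, 4 → $t1=16+4=20
sub $t4, $t4, 1 → $t4=2-1=1
cmp $t4, 0  (cmp 1,0)
bgt body: taken
lw $t6, 0($t1) → $t6=M[20]=12
or $t5, $t5, $t6 → $t5=(-1)|12=-1
add $t1, $t1, 4 → $t1=20+4=24
sub $t4, $t4, 1 → $t4=1-1=0
cmp $t4, 0  (cmp 0,0)
bgt body: not taken
sw $t5, (16) → M[16]=-1
halt.
Total executed instructions: 42.

42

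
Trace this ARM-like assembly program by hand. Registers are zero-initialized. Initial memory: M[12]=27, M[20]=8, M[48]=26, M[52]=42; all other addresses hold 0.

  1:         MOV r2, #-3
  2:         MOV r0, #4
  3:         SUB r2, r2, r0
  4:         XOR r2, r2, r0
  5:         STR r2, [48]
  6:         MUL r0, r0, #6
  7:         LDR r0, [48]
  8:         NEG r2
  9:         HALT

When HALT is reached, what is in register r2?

r2=-3
r0=4
r2=(-3)-4=-7
r2=(-7)^4=-3
STR r2, [48] → M[48]=-3
r0=4*6=24
r0=M[48]=-3
r2=-(-3)=3
halt.

3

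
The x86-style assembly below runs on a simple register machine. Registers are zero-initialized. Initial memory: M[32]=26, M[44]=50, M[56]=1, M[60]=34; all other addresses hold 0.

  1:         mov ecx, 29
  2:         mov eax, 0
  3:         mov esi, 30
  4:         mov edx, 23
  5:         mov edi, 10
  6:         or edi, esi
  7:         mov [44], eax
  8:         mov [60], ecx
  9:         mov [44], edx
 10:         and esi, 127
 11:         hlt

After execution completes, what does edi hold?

30

ecx=29
eax=0
esi=30
edx=23
edi=10
edi=10|30=30
mov [44], eax → M[44]=0
mov [60], ecx → M[60]=29
mov [44], edx → M[44]=23
esi=30&127=30
halt.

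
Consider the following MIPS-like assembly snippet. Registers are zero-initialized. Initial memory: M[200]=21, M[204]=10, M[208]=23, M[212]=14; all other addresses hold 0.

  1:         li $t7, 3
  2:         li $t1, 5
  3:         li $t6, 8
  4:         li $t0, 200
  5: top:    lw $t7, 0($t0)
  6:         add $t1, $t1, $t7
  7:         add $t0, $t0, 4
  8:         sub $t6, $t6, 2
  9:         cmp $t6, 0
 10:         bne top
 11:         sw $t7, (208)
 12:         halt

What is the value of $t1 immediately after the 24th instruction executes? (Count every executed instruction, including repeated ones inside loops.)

73

after li $t7, 3: $t7=3
after li $t1, 5: $t1=5
after li $t6, 8: $t6=8
after li $t0, 200: $t0=200
after lw $t7, 0($t0): $t7=M[200]=21
after add $t1, $t1, $t7: $t1=5+21=26
after add $t0, $t0, 4: $t0=200+4=204
after sub $t6, $t6, 2: $t6=8-2=6
cmp $t6, 0  (cmp 6,0)
bne top: taken
after lw $t7, 0($t0): $t7=M[204]=10
after add $t1, $t1, $t7: $t1=26+10=36
after add $t0, $t0, 4: $t0=204+4=208
after sub $t6, $t6, 2: $t6=6-2=4
cmp $t6, 0  (cmp 4,0)
bne top: taken
after lw $t7, 0($t0): $t7=M[208]=23
after add $t1, $t1, $t7: $t1=36+23=59
after add $t0, $t0, 4: $t0=208+4=212
after sub $t6, $t6, 2: $t6=4-2=2
cmp $t6, 0  (cmp 2,0)
bne top: taken
after lw $t7, 0($t0): $t7=M[212]=14
after add $t1, $t1, $t7: $t1=59+14=73
After step 24: $t1 = 73.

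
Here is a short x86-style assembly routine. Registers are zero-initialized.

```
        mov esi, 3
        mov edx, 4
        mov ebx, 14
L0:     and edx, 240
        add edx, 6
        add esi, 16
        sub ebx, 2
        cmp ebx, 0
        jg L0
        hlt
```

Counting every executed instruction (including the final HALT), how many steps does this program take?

mov esi, 3 → esi=3
mov edx, 4 → edx=4
mov ebx, 14 → ebx=14
and edx, 240 → edx=4&240=0
add edx, 6 → edx=0+6=6
add esi, 16 → esi=3+16=19
sub ebx, 2 → ebx=14-2=12
cmp ebx, 0  (cmp 12,0)
jg L0: taken
and edx, 240 → edx=6&240=0
add edx, 6 → edx=0+6=6
add esi, 16 → esi=19+16=35
sub ebx, 2 → ebx=12-2=10
cmp ebx, 0  (cmp 10,0)
jg L0: taken
and edx, 240 → edx=6&240=0
add edx, 6 → edx=0+6=6
add esi, 16 → esi=35+16=51
sub ebx, 2 → ebx=10-2=8
cmp ebx, 0  (cmp 8,0)
jg L0: taken
and edx, 240 → edx=6&240=0
add edx, 6 → edx=0+6=6
add esi, 16 → esi=51+16=67
sub ebx, 2 → ebx=8-2=6
cmp ebx, 0  (cmp 6,0)
jg L0: taken
and edx, 240 → edx=6&240=0
add edx, 6 → edx=0+6=6
add esi, 16 → esi=67+16=83
sub ebx, 2 → ebx=6-2=4
cmp ebx, 0  (cmp 4,0)
jg L0: taken
and edx, 240 → edx=6&240=0
add edx, 6 → edx=0+6=6
add esi, 16 → esi=83+16=99
sub ebx, 2 → ebx=4-2=2
cmp ebx, 0  (cmp 2,0)
jg L0: taken
and edx, 240 → edx=6&240=0
add edx, 6 → edx=0+6=6
add esi, 16 → esi=99+16=115
sub ebx, 2 → ebx=2-2=0
cmp ebx, 0  (cmp 0,0)
jg L0: not taken
halt.
Total executed instructions: 46.

46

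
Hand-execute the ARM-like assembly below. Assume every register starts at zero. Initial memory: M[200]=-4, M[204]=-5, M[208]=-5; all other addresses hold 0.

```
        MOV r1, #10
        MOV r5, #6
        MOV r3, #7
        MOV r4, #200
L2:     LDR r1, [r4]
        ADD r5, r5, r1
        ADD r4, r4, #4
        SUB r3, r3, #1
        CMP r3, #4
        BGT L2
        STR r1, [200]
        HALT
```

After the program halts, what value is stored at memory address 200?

r1=10
r5=6
r3=7
r4=200
r1=M[200]=-4
r5=6+(-4)=2
r4=200+4=204
r3=7-1=6
CMP r3, #4  (cmp 6,4)
BGT L2: taken
r1=M[204]=-5
r5=2+(-5)=-3
r4=204+4=208
r3=6-1=5
CMP r3, #4  (cmp 5,4)
BGT L2: taken
r1=M[208]=-5
r5=(-3)+(-5)=-8
r4=208+4=212
r3=5-1=4
CMP r3, #4  (cmp 4,4)
BGT L2: not taken
STR r1, [200] → M[200]=-5
halt.

-5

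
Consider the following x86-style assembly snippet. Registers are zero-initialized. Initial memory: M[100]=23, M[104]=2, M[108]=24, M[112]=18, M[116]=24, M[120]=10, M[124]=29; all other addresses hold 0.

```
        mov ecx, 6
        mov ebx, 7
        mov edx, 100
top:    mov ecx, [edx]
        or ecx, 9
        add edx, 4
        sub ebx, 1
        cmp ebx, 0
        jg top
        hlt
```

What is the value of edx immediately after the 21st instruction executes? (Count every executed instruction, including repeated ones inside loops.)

112

after mov ecx, 6: ecx=6
after mov ebx, 7: ebx=7
after mov edx, 100: edx=100
after mov ecx, [edx]: ecx=M[100]=23
after or ecx, 9: ecx=23|9=31
after add edx, 4: edx=100+4=104
after sub ebx, 1: ebx=7-1=6
cmp ebx, 0  (cmp 6,0)
jg top: taken
after mov ecx, [edx]: ecx=M[104]=2
after or ecx, 9: ecx=2|9=11
after add edx, 4: edx=104+4=108
after sub ebx, 1: ebx=6-1=5
cmp ebx, 0  (cmp 5,0)
jg top: taken
after mov ecx, [edx]: ecx=M[108]=24
after or ecx, 9: ecx=24|9=25
after add edx, 4: edx=108+4=112
after sub ebx, 1: ebx=5-1=4
cmp ebx, 0  (cmp 4,0)
jg top: taken
After step 21: edx = 112.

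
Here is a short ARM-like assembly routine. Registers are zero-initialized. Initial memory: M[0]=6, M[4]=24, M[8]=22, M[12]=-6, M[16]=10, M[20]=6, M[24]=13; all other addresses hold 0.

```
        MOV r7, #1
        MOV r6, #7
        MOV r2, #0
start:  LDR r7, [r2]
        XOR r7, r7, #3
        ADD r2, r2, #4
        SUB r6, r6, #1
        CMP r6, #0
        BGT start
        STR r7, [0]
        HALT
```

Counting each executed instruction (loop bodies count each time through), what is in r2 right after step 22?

12

MOV r7, #1 → r7=1
MOV r6, #7 → r6=7
MOV r2, #0 → r2=0
LDR r7, [r2] → r7=M[0]=6
XOR r7, r7, #3 → r7=6^3=5
ADD r2, r2, #4 → r2=0+4=4
SUB r6, r6, #1 → r6=7-1=6
CMP r6, #0  (cmp 6,0)
BGT start: taken
LDR r7, [r2] → r7=M[4]=24
XOR r7, r7, #3 → r7=24^3=27
ADD r2, r2, #4 → r2=4+4=8
SUB r6, r6, #1 → r6=6-1=5
CMP r6, #0  (cmp 5,0)
BGT start: taken
LDR r7, [r2] → r7=M[8]=22
XOR r7, r7, #3 → r7=22^3=21
ADD r2, r2, #4 → r2=8+4=12
SUB r6, r6, #1 → r6=5-1=4
CMP r6, #0  (cmp 4,0)
BGT start: taken
LDR r7, [r2] → r7=M[12]=-6
After step 22: r2 = 12.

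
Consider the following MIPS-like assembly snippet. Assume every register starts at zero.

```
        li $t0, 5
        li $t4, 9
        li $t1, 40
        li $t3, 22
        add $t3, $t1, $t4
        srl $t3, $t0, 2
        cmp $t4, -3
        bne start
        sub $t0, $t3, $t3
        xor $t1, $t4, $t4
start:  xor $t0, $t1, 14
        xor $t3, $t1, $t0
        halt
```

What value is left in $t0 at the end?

38

$t0=5
$t4=9
$t1=40
$t3=22
$t3=40+9=49
$t3=5>>2=1
cmp $t4, -3  (cmp 9,-3)
bne start: taken
$t0=40^14=38
$t3=40^38=14
halt.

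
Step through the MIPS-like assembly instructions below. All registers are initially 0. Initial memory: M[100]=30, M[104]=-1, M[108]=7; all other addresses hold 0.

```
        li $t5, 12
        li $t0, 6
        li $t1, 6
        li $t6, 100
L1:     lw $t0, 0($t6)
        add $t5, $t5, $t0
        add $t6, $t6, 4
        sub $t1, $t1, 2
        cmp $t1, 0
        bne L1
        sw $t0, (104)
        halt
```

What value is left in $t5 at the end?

li $t5, 12 → $t5=12
li $t0, 6 → $t0=6
li $t1, 6 → $t1=6
li $t6, 100 → $t6=100
lw $t0, 0($t6) → $t0=M[100]=30
add $t5, $t5, $t0 → $t5=12+30=42
add $t6, $t6, 4 → $t6=100+4=104
sub $t1, $t1, 2 → $t1=6-2=4
cmp $t1, 0  (cmp 4,0)
bne L1: taken
lw $t0, 0($t6) → $t0=M[104]=-1
add $t5, $t5, $t0 → $t5=42+(-1)=41
add $t6, $t6, 4 → $t6=104+4=108
sub $t1, $t1, 2 → $t1=4-2=2
cmp $t1, 0  (cmp 2,0)
bne L1: taken
lw $t0, 0($t6) → $t0=M[108]=7
add $t5, $t5, $t0 → $t5=41+7=48
add $t6, $t6, 4 → $t6=108+4=112
sub $t1, $t1, 2 → $t1=2-2=0
cmp $t1, 0  (cmp 0,0)
bne L1: not taken
sw $t0, (104) → M[104]=7
halt.

48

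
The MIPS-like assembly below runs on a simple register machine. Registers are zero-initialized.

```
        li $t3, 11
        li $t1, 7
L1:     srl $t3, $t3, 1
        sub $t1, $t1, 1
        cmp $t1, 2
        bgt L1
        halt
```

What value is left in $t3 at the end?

0

li $t3, 11 → $t3=11
li $t1, 7 → $t1=7
srl $t3, $t3, 1 → $t3=11>>1=5
sub $t1, $t1, 1 → $t1=7-1=6
cmp $t1, 2  (cmp 6,2)
bgt L1: taken
srl $t3, $t3, 1 → $t3=5>>1=2
sub $t1, $t1, 1 → $t1=6-1=5
cmp $t1, 2  (cmp 5,2)
bgt L1: taken
srl $t3, $t3, 1 → $t3=2>>1=1
sub $t1, $t1, 1 → $t1=5-1=4
cmp $t1, 2  (cmp 4,2)
bgt L1: taken
srl $t3, $t3, 1 → $t3=1>>1=0
sub $t1, $t1, 1 → $t1=4-1=3
cmp $t1, 2  (cmp 3,2)
bgt L1: taken
srl $t3, $t3, 1 → $t3=0>>1=0
sub $t1, $t1, 1 → $t1=3-1=2
cmp $t1, 2  (cmp 2,2)
bgt L1: not taken
halt.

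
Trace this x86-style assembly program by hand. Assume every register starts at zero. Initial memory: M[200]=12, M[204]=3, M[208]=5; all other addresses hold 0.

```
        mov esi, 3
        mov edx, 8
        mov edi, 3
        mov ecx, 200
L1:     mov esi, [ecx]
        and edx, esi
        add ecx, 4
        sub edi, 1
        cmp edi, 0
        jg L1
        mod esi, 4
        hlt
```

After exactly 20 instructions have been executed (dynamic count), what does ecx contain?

esi=3
edx=8
edi=3
ecx=200
esi=M[200]=12
edx=8&12=8
ecx=200+4=204
edi=3-1=2
cmp edi, 0  (cmp 2,0)
jg L1: taken
esi=M[204]=3
edx=8&3=0
ecx=204+4=208
edi=2-1=1
cmp edi, 0  (cmp 1,0)
jg L1: taken
esi=M[208]=5
edx=0&5=0
ecx=208+4=212
edi=1-1=0
After step 20: ecx = 212.

212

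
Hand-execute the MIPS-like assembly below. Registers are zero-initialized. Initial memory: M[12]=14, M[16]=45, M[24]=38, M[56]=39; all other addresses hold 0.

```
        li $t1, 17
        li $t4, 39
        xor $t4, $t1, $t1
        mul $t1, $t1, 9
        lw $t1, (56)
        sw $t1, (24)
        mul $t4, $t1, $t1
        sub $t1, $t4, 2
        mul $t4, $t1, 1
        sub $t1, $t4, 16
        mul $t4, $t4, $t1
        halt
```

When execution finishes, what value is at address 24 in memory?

39

li $t1, 17 → $t1=17
li $t4, 39 → $t4=39
xor $t4, $t1, $t1 → $t4=17^17=0
mul $t1, $t1, 9 → $t1=17*9=153
lw $t1, (56) → $t1=M[56]=39
sw $t1, (24) → M[24]=39
mul $t4, $t1, $t1 → $t4=39*39=1521
sub $t1, $t4, 2 → $t1=1521-2=1519
mul $t4, $t1, 1 → $t4=1519*1=1519
sub $t1, $t4, 16 → $t1=1519-16=1503
mul $t4, $t4, $t1 → $t4=1519*1503=2283057
halt.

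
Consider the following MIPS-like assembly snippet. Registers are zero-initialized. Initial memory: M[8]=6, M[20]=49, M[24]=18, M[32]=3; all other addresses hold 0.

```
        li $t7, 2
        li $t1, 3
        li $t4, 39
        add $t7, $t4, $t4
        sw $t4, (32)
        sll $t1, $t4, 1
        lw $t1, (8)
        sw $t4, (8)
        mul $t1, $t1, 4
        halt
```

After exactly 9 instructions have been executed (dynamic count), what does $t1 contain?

$t7=2
$t1=3
$t4=39
$t7=39+39=78
sw $t4, (32) → M[32]=39
$t1=39<<1=78
$t1=M[8]=6
sw $t4, (8) → M[8]=39
$t1=6*4=24
After step 9: $t1 = 24.

24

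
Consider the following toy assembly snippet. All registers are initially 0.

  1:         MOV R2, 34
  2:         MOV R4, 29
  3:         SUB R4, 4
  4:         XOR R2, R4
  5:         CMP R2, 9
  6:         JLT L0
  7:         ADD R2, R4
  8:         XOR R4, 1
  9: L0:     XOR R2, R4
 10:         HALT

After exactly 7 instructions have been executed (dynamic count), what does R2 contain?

MOV R2, 34 → R2=34
MOV R4, 29 → R4=29
SUB R4, 4 → R4=29-4=25
XOR R2, R4 → R2=34^25=59
CMP R2, 9  (cmp 59,9)
JLT L0: not taken
ADD R2, R4 → R2=59+25=84
After step 7: R2 = 84.

84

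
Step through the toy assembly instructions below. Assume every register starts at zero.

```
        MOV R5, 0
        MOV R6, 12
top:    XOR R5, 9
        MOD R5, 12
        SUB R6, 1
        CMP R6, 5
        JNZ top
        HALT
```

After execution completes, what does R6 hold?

5

after MOV R5, 0: R5=0
after MOV R6, 12: R6=12
after XOR R5, 9: R5=0^9=9
after MOD R5, 12: R5=9%12=9
after SUB R6, 1: R6=12-1=11
CMP R6, 5  (cmp 11,5)
JNZ top: taken
after XOR R5, 9: R5=9^9=0
after MOD R5, 12: R5=0%12=0
after SUB R6, 1: R6=11-1=10
CMP R6, 5  (cmp 10,5)
JNZ top: taken
after XOR R5, 9: R5=0^9=9
after MOD R5, 12: R5=9%12=9
after SUB R6, 1: R6=10-1=9
CMP R6, 5  (cmp 9,5)
JNZ top: taken
after XOR R5, 9: R5=9^9=0
after MOD R5, 12: R5=0%12=0
after SUB R6, 1: R6=9-1=8
CMP R6, 5  (cmp 8,5)
JNZ top: taken
after XOR R5, 9: R5=0^9=9
after MOD R5, 12: R5=9%12=9
after SUB R6, 1: R6=8-1=7
CMP R6, 5  (cmp 7,5)
JNZ top: taken
after XOR R5, 9: R5=9^9=0
after MOD R5, 12: R5=0%12=0
after SUB R6, 1: R6=7-1=6
CMP R6, 5  (cmp 6,5)
JNZ top: taken
after XOR R5, 9: R5=0^9=9
after MOD R5, 12: R5=9%12=9
after SUB R6, 1: R6=6-1=5
CMP R6, 5  (cmp 5,5)
JNZ top: not taken
halt.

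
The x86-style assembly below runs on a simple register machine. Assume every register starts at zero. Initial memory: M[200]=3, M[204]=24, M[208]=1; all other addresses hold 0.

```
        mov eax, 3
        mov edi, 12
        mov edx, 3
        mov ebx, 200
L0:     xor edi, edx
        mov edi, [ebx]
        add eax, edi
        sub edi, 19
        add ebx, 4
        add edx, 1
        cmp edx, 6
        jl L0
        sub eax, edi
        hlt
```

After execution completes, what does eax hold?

eax=3
edi=12
edx=3
ebx=200
edi=12^3=15
edi=M[200]=3
eax=3+3=6
edi=3-19=-16
ebx=200+4=204
edx=3+1=4
cmp edx, 6  (cmp 4,6)
jl L0: taken
edi=(-16)^4=-12
edi=M[204]=24
eax=6+24=30
edi=24-19=5
ebx=204+4=208
edx=4+1=5
cmp edx, 6  (cmp 5,6)
jl L0: taken
edi=5^5=0
edi=M[208]=1
eax=30+1=31
edi=1-19=-18
ebx=208+4=212
edx=5+1=6
cmp edx, 6  (cmp 6,6)
jl L0: not taken
eax=31-(-18)=49
halt.

49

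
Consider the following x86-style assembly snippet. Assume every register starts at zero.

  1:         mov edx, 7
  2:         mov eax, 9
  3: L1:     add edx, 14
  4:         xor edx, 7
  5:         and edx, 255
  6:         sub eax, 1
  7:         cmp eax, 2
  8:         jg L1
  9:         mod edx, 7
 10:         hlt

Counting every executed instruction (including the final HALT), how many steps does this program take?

46

after mov edx, 7: edx=7
after mov eax, 9: eax=9
after add edx, 14: edx=7+14=21
after xor edx, 7: edx=21^7=18
after and edx, 255: edx=18&255=18
after sub eax, 1: eax=9-1=8
cmp eax, 2  (cmp 8,2)
jg L1: taken
after add edx, 14: edx=18+14=32
after xor edx, 7: edx=32^7=39
after and edx, 255: edx=39&255=39
after sub eax, 1: eax=8-1=7
cmp eax, 2  (cmp 7,2)
jg L1: taken
after add edx, 14: edx=39+14=53
after xor edx, 7: edx=53^7=50
after and edx, 255: edx=50&255=50
after sub eax, 1: eax=7-1=6
cmp eax, 2  (cmp 6,2)
jg L1: taken
after add edx, 14: edx=50+14=64
after xor edx, 7: edx=64^7=71
after and edx, 255: edx=71&255=71
after sub eax, 1: eax=6-1=5
cmp eax, 2  (cmp 5,2)
jg L1: taken
after add edx, 14: edx=71+14=85
after xor edx, 7: edx=85^7=82
after and edx, 255: edx=82&255=82
after sub eax, 1: eax=5-1=4
cmp eax, 2  (cmp 4,2)
jg L1: taken
after add edx, 14: edx=82+14=96
after xor edx, 7: edx=96^7=103
after and edx, 255: edx=103&255=103
after sub eax, 1: eax=4-1=3
cmp eax, 2  (cmp 3,2)
jg L1: taken
after add edx, 14: edx=103+14=117
after xor edx, 7: edx=117^7=114
after and edx, 255: edx=114&255=114
after sub eax, 1: eax=3-1=2
cmp eax, 2  (cmp 2,2)
jg L1: not taken
after mod edx, 7: edx=114%7=2
halt.
Total executed instructions: 46.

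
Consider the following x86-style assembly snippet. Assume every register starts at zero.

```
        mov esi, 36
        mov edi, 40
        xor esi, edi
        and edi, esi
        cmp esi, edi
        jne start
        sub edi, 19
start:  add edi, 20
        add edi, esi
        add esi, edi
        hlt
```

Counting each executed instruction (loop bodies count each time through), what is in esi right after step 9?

52

after mov esi, 36: esi=36
after mov edi, 40: edi=40
after xor esi, edi: esi=36^40=12
after and edi, esi: edi=40&12=8
cmp esi, edi  (cmp 12,8)
jne start: taken
after add edi, 20: edi=8+20=28
after add edi, esi: edi=28+12=40
after add esi, edi: esi=12+40=52
After step 9: esi = 52.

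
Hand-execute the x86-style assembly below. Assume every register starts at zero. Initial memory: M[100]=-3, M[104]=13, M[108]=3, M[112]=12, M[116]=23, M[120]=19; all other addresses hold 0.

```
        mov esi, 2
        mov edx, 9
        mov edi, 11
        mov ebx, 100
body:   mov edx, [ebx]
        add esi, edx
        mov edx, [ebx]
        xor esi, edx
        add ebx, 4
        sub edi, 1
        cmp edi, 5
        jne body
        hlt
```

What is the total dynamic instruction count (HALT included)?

after mov esi, 2: esi=2
after mov edx, 9: edx=9
after mov edi, 11: edi=11
after mov ebx, 100: ebx=100
after mov edx, [ebx]: edx=M[100]=-3
after add esi, edx: esi=2+(-3)=-1
after mov edx, [ebx]: edx=M[100]=-3
after xor esi, edx: esi=(-1)^(-3)=2
after add ebx, 4: ebx=100+4=104
after sub edi, 1: edi=11-1=10
cmp edi, 5  (cmp 10,5)
jne body: taken
after mov edx, [ebx]: edx=M[104]=13
after add esi, edx: esi=2+13=15
after mov edx, [ebx]: edx=M[104]=13
after xor esi, edx: esi=15^13=2
after add ebx, 4: ebx=104+4=108
after sub edi, 1: edi=10-1=9
cmp edi, 5  (cmp 9,5)
jne body: taken
after mov edx, [ebx]: edx=M[108]=3
after add esi, edx: esi=2+3=5
after mov edx, [ebx]: edx=M[108]=3
after xor esi, edx: esi=5^3=6
after add ebx, 4: ebx=108+4=112
after sub edi, 1: edi=9-1=8
cmp edi, 5  (cmp 8,5)
jne body: taken
after mov edx, [ebx]: edx=M[112]=12
after add esi, edx: esi=6+12=18
after mov edx, [ebx]: edx=M[112]=12
after xor esi, edx: esi=18^12=30
after add ebx, 4: ebx=112+4=116
after sub edi, 1: edi=8-1=7
cmp edi, 5  (cmp 7,5)
jne body: taken
after mov edx, [ebx]: edx=M[116]=23
after add esi, edx: esi=30+23=53
after mov edx, [ebx]: edx=M[116]=23
after xor esi, edx: esi=53^23=34
after add ebx, 4: ebx=116+4=120
after sub edi, 1: edi=7-1=6
cmp edi, 5  (cmp 6,5)
jne body: taken
after mov edx, [ebx]: edx=M[120]=19
after add esi, edx: esi=34+19=53
after mov edx, [ebx]: edx=M[120]=19
after xor esi, edx: esi=53^19=38
after add ebx, 4: ebx=120+4=124
after sub edi, 1: edi=6-1=5
cmp edi, 5  (cmp 5,5)
jne body: not taken
halt.
Total executed instructions: 53.

53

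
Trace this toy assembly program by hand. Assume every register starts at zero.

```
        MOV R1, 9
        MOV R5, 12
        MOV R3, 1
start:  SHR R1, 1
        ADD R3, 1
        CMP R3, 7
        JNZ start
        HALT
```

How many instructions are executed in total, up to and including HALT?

28

R1=9
R5=12
R3=1
R1=9>>1=4
R3=1+1=2
CMP R3, 7  (cmp 2,7)
JNZ start: taken
R1=4>>1=2
R3=2+1=3
CMP R3, 7  (cmp 3,7)
JNZ start: taken
R1=2>>1=1
R3=3+1=4
CMP R3, 7  (cmp 4,7)
JNZ start: taken
R1=1>>1=0
R3=4+1=5
CMP R3, 7  (cmp 5,7)
JNZ start: taken
R1=0>>1=0
R3=5+1=6
CMP R3, 7  (cmp 6,7)
JNZ start: taken
R1=0>>1=0
R3=6+1=7
CMP R3, 7  (cmp 7,7)
JNZ start: not taken
halt.
Total executed instructions: 28.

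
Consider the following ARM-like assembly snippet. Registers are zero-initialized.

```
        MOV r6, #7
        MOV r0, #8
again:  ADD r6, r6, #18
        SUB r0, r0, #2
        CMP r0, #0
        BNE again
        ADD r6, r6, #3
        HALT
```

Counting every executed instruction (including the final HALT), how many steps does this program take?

r6=7
r0=8
r6=7+18=25
r0=8-2=6
CMP r0, #0  (cmp 6,0)
BNE again: taken
r6=25+18=43
r0=6-2=4
CMP r0, #0  (cmp 4,0)
BNE again: taken
r6=43+18=61
r0=4-2=2
CMP r0, #0  (cmp 2,0)
BNE again: taken
r6=61+18=79
r0=2-2=0
CMP r0, #0  (cmp 0,0)
BNE again: not taken
r6=79+3=82
halt.
Total executed instructions: 20.

20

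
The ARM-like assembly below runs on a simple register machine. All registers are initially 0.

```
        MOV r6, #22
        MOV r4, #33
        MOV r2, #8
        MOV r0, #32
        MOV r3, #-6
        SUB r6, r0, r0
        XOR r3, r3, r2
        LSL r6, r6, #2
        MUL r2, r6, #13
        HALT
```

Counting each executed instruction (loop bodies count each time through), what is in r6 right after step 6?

after MOV r6, #22: r6=22
after MOV r4, #33: r4=33
after MOV r2, #8: r2=8
after MOV r0, #32: r0=32
after MOV r3, #-6: r3=-6
after SUB r6, r0, r0: r6=32-32=0
After step 6: r6 = 0.

0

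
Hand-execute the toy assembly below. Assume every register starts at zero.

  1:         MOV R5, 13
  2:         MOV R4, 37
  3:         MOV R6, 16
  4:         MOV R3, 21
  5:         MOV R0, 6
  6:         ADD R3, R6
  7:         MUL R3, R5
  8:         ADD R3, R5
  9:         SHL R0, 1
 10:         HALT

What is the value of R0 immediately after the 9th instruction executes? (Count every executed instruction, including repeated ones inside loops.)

12

R5=13
R4=37
R6=16
R3=21
R0=6
R3=21+16=37
R3=37*13=481
R3=481+13=494
R0=6<<1=12
After step 9: R0 = 12.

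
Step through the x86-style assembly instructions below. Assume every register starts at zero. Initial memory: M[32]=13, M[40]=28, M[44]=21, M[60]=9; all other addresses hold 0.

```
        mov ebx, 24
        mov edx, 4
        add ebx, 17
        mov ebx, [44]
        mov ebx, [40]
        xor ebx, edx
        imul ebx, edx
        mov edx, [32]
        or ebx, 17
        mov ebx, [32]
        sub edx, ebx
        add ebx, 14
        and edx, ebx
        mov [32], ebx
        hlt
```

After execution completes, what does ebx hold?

27

ebx=24
edx=4
ebx=24+17=41
ebx=M[44]=21
ebx=M[40]=28
ebx=28^4=24
ebx=24*4=96
edx=M[32]=13
ebx=96|17=113
ebx=M[32]=13
edx=13-13=0
ebx=13+14=27
edx=0&27=0
mov [32], ebx → M[32]=27
halt.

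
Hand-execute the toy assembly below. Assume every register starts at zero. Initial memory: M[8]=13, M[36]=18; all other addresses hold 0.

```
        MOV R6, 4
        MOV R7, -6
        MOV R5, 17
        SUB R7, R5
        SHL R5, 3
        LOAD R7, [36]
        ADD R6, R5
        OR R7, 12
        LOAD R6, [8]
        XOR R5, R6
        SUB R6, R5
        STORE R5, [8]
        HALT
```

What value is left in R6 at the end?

-120

after MOV R6, 4: R6=4
after MOV R7, -6: R7=-6
after MOV R5, 17: R5=17
after SUB R7, R5: R7=(-6)-17=-23
after SHL R5, 3: R5=17<<3=136
after LOAD R7, [36]: R7=M[36]=18
after ADD R6, R5: R6=4+136=140
after OR R7, 12: R7=18|12=30
after LOAD R6, [8]: R6=M[8]=13
after XOR R5, R6: R5=136^13=133
after SUB R6, R5: R6=13-133=-120
STORE R5, [8] → M[8]=133
halt.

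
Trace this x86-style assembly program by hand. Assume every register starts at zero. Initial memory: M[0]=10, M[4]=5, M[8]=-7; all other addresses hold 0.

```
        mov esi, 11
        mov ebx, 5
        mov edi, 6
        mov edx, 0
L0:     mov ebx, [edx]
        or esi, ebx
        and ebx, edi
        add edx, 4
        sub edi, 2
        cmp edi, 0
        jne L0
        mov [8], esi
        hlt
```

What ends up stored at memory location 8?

esi=11
ebx=5
edi=6
edx=0
ebx=M[0]=10
esi=11|10=11
ebx=10&6=2
edx=0+4=4
edi=6-2=4
cmp edi, 0  (cmp 4,0)
jne L0: taken
ebx=M[4]=5
esi=11|5=15
ebx=5&4=4
edx=4+4=8
edi=4-2=2
cmp edi, 0  (cmp 2,0)
jne L0: taken
ebx=M[8]=-7
esi=15|(-7)=-1
ebx=(-7)&2=0
edx=8+4=12
edi=2-2=0
cmp edi, 0  (cmp 0,0)
jne L0: not taken
mov [8], esi → M[8]=-1
halt.

-1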